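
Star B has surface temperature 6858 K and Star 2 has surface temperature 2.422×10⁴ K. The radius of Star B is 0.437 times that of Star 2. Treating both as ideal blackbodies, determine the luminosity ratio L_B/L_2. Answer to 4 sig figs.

L_B/L_2 ≈ 1.228×10⁻³

L ∝ R²T⁴, so L_B/L_2 = (R_B/R_2)²(T_B/T_2)⁴ = (0.437)² × (6858/2.422×10⁴)⁴ = 0.190969 × 6.42826×10⁻³ = 1.228×10⁻³.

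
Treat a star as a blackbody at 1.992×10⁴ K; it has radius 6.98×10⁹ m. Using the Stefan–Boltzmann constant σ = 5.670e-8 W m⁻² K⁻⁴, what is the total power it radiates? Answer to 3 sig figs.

Surface area A = 4πR² = 4π(6.98×10⁹ m)² = 6.12239×10²⁰ m².
P = σAT⁴ = 5.670×10⁻⁸ × 6.12239×10²⁰ × (1.992×10⁴)⁴ = 5.47×10³⁰ W.

P ≈ 5.47×10³⁰ W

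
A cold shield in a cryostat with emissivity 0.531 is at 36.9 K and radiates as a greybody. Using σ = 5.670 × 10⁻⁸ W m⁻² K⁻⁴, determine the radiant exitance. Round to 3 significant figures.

Stefan–Boltzmann: I = εσT⁴ = 0.531 × 5.670×10⁻⁸ × (36.9)⁴ = 0.0558 W/m².

I ≈ 0.0558 W/m²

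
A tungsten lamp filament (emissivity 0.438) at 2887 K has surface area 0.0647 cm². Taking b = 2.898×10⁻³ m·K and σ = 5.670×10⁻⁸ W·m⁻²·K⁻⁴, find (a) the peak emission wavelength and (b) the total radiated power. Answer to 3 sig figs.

λ_max ≈ 1.00 μm; P ≈ 11.2 W

(a) λ_max = b/T = 2.898×10⁻³/2887 = 1.004×10⁻⁶ m = 1.00 μm.
Area A = 0.0647 cm² = 6.47×10⁻⁶ m².
(b) P = εσAT⁴ = 0.438×5.670×10⁻⁸×6.47×10⁻⁶×(2887)⁴ = 11.2 W.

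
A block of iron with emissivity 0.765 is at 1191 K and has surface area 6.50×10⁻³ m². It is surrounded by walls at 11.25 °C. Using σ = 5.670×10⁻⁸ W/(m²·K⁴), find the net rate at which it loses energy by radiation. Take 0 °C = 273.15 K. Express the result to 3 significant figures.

Net loss ≈ 565 W

Surroundings: T = 11.25 °C + 273.15 = 284.40 K.
Area A = 6.50×10⁻³ m².
Net radiated power P_net = εσA(T⁴ − T₀⁴) = 0.765×5.670×10⁻⁸×6.50×10⁻³×(1191⁴ − 284.40⁴).
T⁴ − T₀⁴ = 2.01209×10¹² − 6.54212×10⁹ = 2.00555×10¹² K⁴, so P_net = 565 W.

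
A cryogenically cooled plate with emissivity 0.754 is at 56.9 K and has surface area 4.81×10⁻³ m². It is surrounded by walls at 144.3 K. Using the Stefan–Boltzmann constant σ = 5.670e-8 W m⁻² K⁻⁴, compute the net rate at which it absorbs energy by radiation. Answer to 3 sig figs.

Area A = 4.81×10⁻³ m².
Net radiated power P_net = εσA(T⁴ − T₀⁴) = 0.754×5.670×10⁻⁸×4.81×10⁻³×(56.9⁴ − 144.3⁴).
T⁴ − T₀⁴ = 1.04821×10⁷ − 4.33576×10⁸ = -4.23094×10⁸ K⁴, so P_net = -0.0870 W — negative, meaning a net gain of 0.0870 W.

Net gain ≈ 0.0870 W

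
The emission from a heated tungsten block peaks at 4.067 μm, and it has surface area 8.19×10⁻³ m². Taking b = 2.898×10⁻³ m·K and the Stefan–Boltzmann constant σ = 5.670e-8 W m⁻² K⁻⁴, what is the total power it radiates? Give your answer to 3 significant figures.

Wien's law: T = b/λ_max = 2.898×10⁻³/4.067×10⁻⁶ = 712.565 K.
Area A = 8.19×10⁻³ m².
Then P = σAT⁴ = 5.670×10⁻⁸×8.19×10⁻³×(712.565)⁴ = 120 W.

P ≈ 120 W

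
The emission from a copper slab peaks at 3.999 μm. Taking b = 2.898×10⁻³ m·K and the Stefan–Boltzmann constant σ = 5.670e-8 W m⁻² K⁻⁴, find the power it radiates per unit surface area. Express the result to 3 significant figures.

Wien's law: T = b/λ_max = 2.898×10⁻³/3.999×10⁻⁶ = 724.681 K.
Then I = σT⁴ = 5.670×10⁻⁸×(724.681)⁴ = 1.56×10⁴ W/m².

I ≈ 1.56×10⁴ W/m²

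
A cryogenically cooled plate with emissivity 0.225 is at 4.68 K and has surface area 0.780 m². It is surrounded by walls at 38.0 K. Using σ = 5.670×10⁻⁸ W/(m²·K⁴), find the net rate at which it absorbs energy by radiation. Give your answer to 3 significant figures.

Net gain ≈ 0.0207 W

Area A = 0.780 m².
Net radiated power P_net = εσA(T⁴ − T₀⁴) = 0.225×5.670×10⁻⁸×0.780×(4.68⁴ − 38.0⁴).
T⁴ − T₀⁴ = 479.715 − 2.08514×10⁶ = -2.08466×10⁶ K⁴, so P_net = -0.0207 W — negative, meaning a net gain of 0.0207 W.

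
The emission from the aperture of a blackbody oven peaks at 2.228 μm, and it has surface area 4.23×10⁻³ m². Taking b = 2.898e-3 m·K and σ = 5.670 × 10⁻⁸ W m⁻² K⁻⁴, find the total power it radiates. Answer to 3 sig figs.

Wien's law: T = b/λ_max = 2.898×10⁻³/2.228×10⁻⁶ = 1300.72 K.
Area A = 4.23×10⁻³ m².
Then P = σAT⁴ = 5.670×10⁻⁸×4.23×10⁻³×(1300.72)⁴ = 687 W.

P ≈ 687 W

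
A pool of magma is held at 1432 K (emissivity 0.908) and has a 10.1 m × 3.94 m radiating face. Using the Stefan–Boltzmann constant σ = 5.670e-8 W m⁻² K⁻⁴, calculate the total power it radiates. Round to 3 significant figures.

P ≈ 8.62×10⁶ W

Area A = 10.1 × 3.94 = 39.794 m².
P = εσAT⁴ = 0.908 × 5.670×10⁻⁸ × 39.794 × (1432)⁴ = 8.62×10⁶ W.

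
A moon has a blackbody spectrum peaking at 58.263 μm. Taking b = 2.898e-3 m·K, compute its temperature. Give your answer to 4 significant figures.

T ≈ 49.74 K

Wien's law gives T = b/λ_max = (2.898×10⁻³ m·K)/(5.8263×10⁻⁵ m) = 49.74 K.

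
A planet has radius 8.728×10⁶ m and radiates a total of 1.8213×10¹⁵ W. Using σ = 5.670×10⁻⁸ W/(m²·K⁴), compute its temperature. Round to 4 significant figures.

T ≈ 76.11 K

Surface area A = 4πR² = 4π(8.728×10⁶ m)² = 9.57281×10¹⁴ m².
P = σAT⁴ ⇒ T = (P/(σA))^(1/4) = (1.8213×10¹⁵/(5.670×10⁻⁸×9.57281×10¹⁴))^(1/4) = 76.11 K.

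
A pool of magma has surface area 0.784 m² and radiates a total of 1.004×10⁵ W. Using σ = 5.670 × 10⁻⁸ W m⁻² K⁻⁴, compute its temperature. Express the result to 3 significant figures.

Area A = 0.784 m².
P = σAT⁴ ⇒ T = (P/(σA))^(1/4) = (1.004×10⁵/(5.670×10⁻⁸×0.784))^(1/4) = 1.23×10³ K.

T ≈ 1.23×10³ K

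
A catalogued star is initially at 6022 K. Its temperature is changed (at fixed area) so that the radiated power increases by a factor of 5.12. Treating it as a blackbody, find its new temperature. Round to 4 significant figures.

T₂ ≈ 9059 K

P ∝ T⁴, so T₂/T₁ = (P₂/P₁)^(1/4) = (5.12)^(1/4) = 1.50424.
T₂ = 6022 × 1.50424 = 9059 K.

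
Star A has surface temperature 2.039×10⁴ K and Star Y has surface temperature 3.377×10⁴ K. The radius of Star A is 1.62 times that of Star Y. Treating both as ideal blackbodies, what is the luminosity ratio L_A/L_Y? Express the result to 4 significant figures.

L_A/L_Y ≈ 0.3488

L ∝ R²T⁴, so L_A/L_Y = (R_A/R_Y)²(T_A/T_Y)⁴ = (1.62)² × (2.039×10⁴/3.377×10⁴)⁴ = 2.6244 × 0.132906 = 0.3488.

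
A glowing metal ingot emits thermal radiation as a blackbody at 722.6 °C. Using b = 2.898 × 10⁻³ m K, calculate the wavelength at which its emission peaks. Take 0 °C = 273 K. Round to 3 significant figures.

λ_max ≈ 2.91 μm

T = 722.6 °C + 273 = 995.6 K.
Wien's displacement law: λ_max = b/T = (2.898×10⁻³ m·K)/(995.6 K) = 2.911×10⁻⁶ m.
That is 2.91 μm, in the infrared range.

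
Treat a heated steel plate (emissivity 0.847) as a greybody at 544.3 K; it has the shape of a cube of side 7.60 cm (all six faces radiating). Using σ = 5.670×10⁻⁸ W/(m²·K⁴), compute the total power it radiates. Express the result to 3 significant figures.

P ≈ 146 W

Area A = 6s² = 6×(0.0760 m)² = 0.034656 m².
P = εσAT⁴ = 0.847 × 5.670×10⁻⁸ × 0.034656 × (544.3)⁴ = 146 W.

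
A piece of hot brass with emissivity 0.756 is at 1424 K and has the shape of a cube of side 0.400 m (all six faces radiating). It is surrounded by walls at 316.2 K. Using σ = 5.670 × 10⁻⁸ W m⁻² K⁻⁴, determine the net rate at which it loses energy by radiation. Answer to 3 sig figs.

Area A = 6s² = 6×(0.400 m)² = 0.96 m².
Net radiated power P_net = εσA(T⁴ − T₀⁴) = 0.756×5.670×10⁻⁸×0.96×(1424⁴ − 316.2⁴).
T⁴ − T₀⁴ = 4.11188×10¹² − 9.99649×10⁹ = 4.10188×10¹² K⁴, so P_net = 1.69×10⁵ W.

Net loss ≈ 1.69×10⁵ W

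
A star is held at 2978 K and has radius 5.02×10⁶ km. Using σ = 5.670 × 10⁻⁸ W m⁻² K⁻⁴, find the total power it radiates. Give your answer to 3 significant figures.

Surface area A = 4πR² = 4π(5.02×10⁹ m)² = 3.16678×10²⁰ m².
P = σAT⁴ = 5.670×10⁻⁸ × 3.16678×10²⁰ × (2978)⁴ = 1.41×10²⁷ W.

P ≈ 1.41×10²⁷ W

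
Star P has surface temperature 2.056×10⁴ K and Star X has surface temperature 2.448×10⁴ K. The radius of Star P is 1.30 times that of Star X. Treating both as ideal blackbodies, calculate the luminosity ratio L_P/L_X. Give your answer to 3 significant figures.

L ∝ R²T⁴, so L_P/L_X = (R_P/R_X)²(T_P/T_X)⁴ = (1.30)² × (2.056×10⁴/2.448×10⁴)⁴ = 1.69 × 0.497562 = 0.841.

L_P/L_X ≈ 0.841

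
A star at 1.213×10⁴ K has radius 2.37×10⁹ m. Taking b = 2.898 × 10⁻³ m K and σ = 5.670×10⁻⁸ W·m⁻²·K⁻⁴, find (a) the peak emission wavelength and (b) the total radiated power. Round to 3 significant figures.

(a) λ_max = b/T = 2.898×10⁻³/1.213×10⁴ = 2.389×10⁻⁷ m = 239 nm.
Surface area A = 4πR² = 4π(2.37×10⁹ m)² = 7.05840×10¹⁹ m².
(b) P = σAT⁴ = 5.670×10⁻⁸×7.05840×10¹⁹×(1.213×10⁴)⁴ = 8.66×10²⁸ W.

λ_max ≈ 239 nm; P ≈ 8.66×10²⁸ W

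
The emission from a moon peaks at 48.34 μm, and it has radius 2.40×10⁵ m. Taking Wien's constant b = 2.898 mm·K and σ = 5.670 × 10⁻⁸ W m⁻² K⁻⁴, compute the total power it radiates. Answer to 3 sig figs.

P ≈ 5.30×10¹¹ W

Wien's law: T = b/λ_max = 2.898×10⁻³/4.834×10⁻⁵ = 59.9504 K.
Surface area A = 4πR² = 4π(2.40×10⁵ m)² = 7.23823×10¹¹ m².
Then P = σAT⁴ = 5.670×10⁻⁸×7.23823×10¹¹×(59.9504)⁴ = 5.30×10¹¹ W.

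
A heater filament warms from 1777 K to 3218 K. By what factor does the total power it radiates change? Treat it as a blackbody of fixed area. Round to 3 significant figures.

P ∝ T⁴, so P₂/P₁ = (T₂/T₁)⁴ = (3218/1777)⁴ = (1.81092)⁴ = 10.8.

P₂/P₁ ≈ 10.8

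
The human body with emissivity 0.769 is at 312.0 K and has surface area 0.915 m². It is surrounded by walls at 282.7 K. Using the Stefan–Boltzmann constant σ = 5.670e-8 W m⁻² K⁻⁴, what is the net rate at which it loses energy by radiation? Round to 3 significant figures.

Area A = 0.915 m².
Net radiated power P_net = εσA(T⁴ − T₀⁴) = 0.769×5.670×10⁻⁸×0.915×(312.0⁴ − 282.7⁴).
T⁴ − T₀⁴ = 9.47585×10⁹ − 6.38709×10⁹ = 3.08876×10⁹ K⁴, so P_net = 123 W.

Net loss ≈ 123 W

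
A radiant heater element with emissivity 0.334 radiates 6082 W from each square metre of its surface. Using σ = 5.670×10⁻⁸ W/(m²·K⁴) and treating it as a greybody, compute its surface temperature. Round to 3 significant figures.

T ≈ 753 K

I = εσT⁴, so T = (I/εσ)^(1/4) = (6082/(0.334×5.670×10⁻⁸))^(1/4) = 753 K.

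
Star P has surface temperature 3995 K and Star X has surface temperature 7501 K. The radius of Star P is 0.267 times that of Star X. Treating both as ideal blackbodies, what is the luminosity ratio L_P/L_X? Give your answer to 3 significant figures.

L ∝ R²T⁴, so L_P/L_X = (R_P/R_X)²(T_P/T_X)⁴ = (0.267)² × (3995/7501)⁴ = 0.071289 × 0.0804619 = 5.74×10⁻³.

L_P/L_X ≈ 5.74×10⁻³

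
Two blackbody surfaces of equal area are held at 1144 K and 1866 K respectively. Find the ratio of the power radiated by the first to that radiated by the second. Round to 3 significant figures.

With equal areas, P₁/P₂ = (T₁/T₂)⁴ = (1144/1866)⁴ = 0.141.

P₁/P₂ ≈ 0.141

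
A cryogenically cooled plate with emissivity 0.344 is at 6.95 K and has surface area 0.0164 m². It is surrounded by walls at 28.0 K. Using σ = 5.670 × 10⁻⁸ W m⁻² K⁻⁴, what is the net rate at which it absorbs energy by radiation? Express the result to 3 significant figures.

Net gain ≈ 1.96×10⁻⁴ W

Area A = 0.0164 m².
Net radiated power P_net = εσA(T⁴ − T₀⁴) = 0.344×5.670×10⁻⁸×0.0164×(6.95⁴ − 28.0⁴).
T⁴ − T₀⁴ = 2333.13 − 6.14656×10⁵ = -6.12323×10⁵ K⁴, so P_net = -1.96×10⁻⁴ W — negative, meaning a net gain of 1.96×10⁻⁴ W.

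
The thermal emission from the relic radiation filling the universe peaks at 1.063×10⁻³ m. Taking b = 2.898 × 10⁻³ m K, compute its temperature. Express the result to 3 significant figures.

T ≈ 2.73 K

Wien's law gives T = b/λ_max = (2.898×10⁻³ m·K)/(1.063×10⁻³ m) = 2.73 K.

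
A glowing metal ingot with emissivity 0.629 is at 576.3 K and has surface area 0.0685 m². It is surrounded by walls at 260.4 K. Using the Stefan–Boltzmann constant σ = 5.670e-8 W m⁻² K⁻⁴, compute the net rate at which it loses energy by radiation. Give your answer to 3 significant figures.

Net loss ≈ 258 W

Area A = 0.0685 m².
Net radiated power P_net = εσA(T⁴ − T₀⁴) = 0.629×5.670×10⁻⁸×0.0685×(576.3⁴ − 260.4⁴).
T⁴ − T₀⁴ = 1.10305×10¹¹ − 4.59795×10⁹ = 1.05707×10¹¹ K⁴, so P_net = 258 W.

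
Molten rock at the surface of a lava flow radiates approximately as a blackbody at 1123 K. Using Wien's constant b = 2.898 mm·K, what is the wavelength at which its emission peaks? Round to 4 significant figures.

λ_max ≈ 2.581 μm

Wien's displacement law: λ_max = b/T = (2.898×10⁻³ m·K)/(1123 K) = 2.5806×10⁻⁶ m.
That is 2.581 μm, in the infrared range.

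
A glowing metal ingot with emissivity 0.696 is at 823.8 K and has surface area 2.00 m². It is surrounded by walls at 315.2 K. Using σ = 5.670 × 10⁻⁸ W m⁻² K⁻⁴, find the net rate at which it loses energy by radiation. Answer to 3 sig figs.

Net loss ≈ 3.56×10⁴ W

Area A = 2.00 m².
Net radiated power P_net = εσA(T⁴ − T₀⁴) = 0.696×5.670×10⁻⁸×2.00×(823.8⁴ − 315.2⁴).
T⁴ − T₀⁴ = 4.60561×10¹¹ − 9.87063×10⁹ = 4.50690×10¹¹ K⁴, so P_net = 3.56×10⁴ W.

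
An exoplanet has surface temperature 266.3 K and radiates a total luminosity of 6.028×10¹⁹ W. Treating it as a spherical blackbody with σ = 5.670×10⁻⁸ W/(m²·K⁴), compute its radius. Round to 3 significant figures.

R ≈ 1.30×10⁸ m

L = 4πR²σT⁴ ⇒ R = √(L/(4πσT⁴)).
σT⁴ = 285.146 W/m², so R = √(6.028×10¹⁹/(4π×285.146)) = 1.30×10⁸ m.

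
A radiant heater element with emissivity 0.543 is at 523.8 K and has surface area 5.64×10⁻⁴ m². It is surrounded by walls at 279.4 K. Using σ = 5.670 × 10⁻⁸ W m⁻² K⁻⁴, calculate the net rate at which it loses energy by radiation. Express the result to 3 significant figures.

Area A = 5.64×10⁻⁴ m².
Net radiated power P_net = εσA(T⁴ − T₀⁴) = 0.543×5.670×10⁻⁸×5.64×10⁻⁴×(523.8⁴ − 279.4⁴).
T⁴ − T₀⁴ = 7.52769×10¹⁰ − 6.09404×10⁹ = 6.91829×10¹⁰ K⁴, so P_net = 1.20 W.

Net loss ≈ 1.20 W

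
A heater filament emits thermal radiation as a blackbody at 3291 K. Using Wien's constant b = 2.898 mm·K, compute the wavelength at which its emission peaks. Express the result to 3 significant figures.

λ_max ≈ 881 nm

Wien's displacement law: λ_max = b/T = (2.898×10⁻³ m·K)/(3291 K) = 8.806×10⁻⁷ m.
That is 881 nm, in the infrared range.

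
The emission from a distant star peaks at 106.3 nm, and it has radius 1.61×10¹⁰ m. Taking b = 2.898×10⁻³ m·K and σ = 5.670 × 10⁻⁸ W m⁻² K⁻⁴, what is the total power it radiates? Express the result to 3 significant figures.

Wien's law: T = b/λ_max = 2.898×10⁻³/1.063×10⁻⁷ = 27262.5 K.
Surface area A = 4πR² = 4π(1.61×10¹⁰ m)² = 3.25733×10²¹ m².
Then P = σAT⁴ = 5.670×10⁻⁸×3.25733×10²¹×(27262.5)⁴ = 1.02×10³² W.

P ≈ 1.02×10³² W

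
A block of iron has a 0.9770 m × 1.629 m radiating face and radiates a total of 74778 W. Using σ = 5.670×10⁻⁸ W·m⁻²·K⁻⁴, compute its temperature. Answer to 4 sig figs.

T ≈ 954.1 K

Area A = 0.9770 × 1.629 = 1.59153 m².
P = σAT⁴ ⇒ T = (P/(σA))^(1/4) = (74778/(5.670×10⁻⁸×1.59153))^(1/4) = 954.1 K.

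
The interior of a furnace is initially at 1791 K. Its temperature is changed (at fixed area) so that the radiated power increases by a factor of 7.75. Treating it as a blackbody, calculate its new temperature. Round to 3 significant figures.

T₂ ≈ 2.99×10³ K

P ∝ T⁴, so T₂/T₁ = (P₂/P₁)^(1/4) = (7.75)^(1/4) = 1.66850.
T₂ = 1791 × 1.66850 = 2.99×10³ K.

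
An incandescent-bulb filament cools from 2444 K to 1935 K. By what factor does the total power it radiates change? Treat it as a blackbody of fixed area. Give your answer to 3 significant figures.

P₂/P₁ ≈ 0.393

P ∝ T⁴, so P₂/P₁ = (T₂/T₁)⁴ = (1935/2444)⁴ = (0.791735)⁴ = 0.393.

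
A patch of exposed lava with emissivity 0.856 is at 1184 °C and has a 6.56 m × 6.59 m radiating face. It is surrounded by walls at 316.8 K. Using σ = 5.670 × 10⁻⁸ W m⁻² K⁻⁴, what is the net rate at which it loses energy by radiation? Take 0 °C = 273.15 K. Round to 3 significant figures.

Net loss ≈ 9.44×10⁶ W

T = 1184 °C + 273.15 = 1457.15 K.
Area A = 6.56 × 6.59 = 43.2304 m².
Net radiated power P_net = εσA(T⁴ − T₀⁴) = 0.856×5.670×10⁻⁸×43.2304×(1457.15⁴ − 316.8⁴).
T⁴ − T₀⁴ = 4.50834×10¹² − 1.00726×10¹⁰ = 4.49827×10¹² K⁴, so P_net = 9.44×10⁶ W.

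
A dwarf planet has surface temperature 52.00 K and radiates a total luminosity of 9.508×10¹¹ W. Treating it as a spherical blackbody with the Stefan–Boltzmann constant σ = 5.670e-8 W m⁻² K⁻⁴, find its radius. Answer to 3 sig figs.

L = 4πR²σT⁴ ⇒ R = √(L/(4πσT⁴)).
σT⁴ = 0.414569 W/m², so R = √(9.508×10¹¹/(4π×0.414569)) = 4.27×10⁵ m.

R ≈ 4.27×10⁵ m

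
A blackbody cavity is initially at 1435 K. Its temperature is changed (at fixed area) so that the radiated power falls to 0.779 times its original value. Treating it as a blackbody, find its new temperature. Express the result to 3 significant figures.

T₂ ≈ 1.35×10³ K

P ∝ T⁴, so T₂/T₁ = (P₂/P₁)^(1/4) = (0.779)^(1/4) = 0.939473.
T₂ = 1435 × 0.939473 = 1.35×10³ K.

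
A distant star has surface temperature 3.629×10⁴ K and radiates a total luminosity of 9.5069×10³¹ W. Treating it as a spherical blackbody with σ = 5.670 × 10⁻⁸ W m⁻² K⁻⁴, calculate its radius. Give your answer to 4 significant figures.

R ≈ 8.771×10⁹ m

L = 4πR²σT⁴ ⇒ R = √(L/(4πσT⁴)).
σT⁴ = 9.83402×10¹⁰ W/m², so R = √(9.5069×10³¹/(4π×9.83402×10¹⁰)) = 8.771×10⁹ m.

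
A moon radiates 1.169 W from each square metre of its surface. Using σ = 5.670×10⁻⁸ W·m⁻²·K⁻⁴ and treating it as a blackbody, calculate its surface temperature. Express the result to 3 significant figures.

I = σT⁴, so T = (I/σ)^(1/4) = (1.169/(5.670×10⁻⁸))^(1/4) = 67.4 K.

T ≈ 67.4 K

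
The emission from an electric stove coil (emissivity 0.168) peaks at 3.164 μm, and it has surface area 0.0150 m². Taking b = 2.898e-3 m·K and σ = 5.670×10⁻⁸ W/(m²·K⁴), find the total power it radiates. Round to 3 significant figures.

P ≈ 101 W

Wien's law: T = b/λ_max = 2.898×10⁻³/3.164×10⁻⁶ = 915.929 K.
Area A = 0.0150 m².
Then P = εσAT⁴ = 0.168×5.670×10⁻⁸×0.0150×(915.929)⁴ = 101 W.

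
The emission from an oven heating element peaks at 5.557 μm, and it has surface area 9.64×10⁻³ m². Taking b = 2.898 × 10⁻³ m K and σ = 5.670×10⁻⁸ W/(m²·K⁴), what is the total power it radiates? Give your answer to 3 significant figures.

Wien's law: T = b/λ_max = 2.898×10⁻³/5.557×10⁻⁶ = 521.504 K.
Area A = 9.64×10⁻³ m².
Then P = σAT⁴ = 5.670×10⁻⁸×9.64×10⁻³×(521.504)⁴ = 40.4 W.

P ≈ 40.4 W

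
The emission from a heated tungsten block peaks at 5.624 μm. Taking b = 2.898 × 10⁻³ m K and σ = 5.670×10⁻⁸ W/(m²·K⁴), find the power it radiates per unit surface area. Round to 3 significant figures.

Wien's law: T = b/λ_max = 2.898×10⁻³/5.624×10⁻⁶ = 515.292 K.
Then I = σT⁴ = 5.670×10⁻⁸×(515.292)⁴ = 4.00×10³ W/m².

I ≈ 4.00×10³ W/m²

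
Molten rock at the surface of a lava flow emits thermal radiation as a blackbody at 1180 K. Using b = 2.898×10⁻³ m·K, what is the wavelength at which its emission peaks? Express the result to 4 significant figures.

Wien's displacement law: λ_max = b/T = (2.898×10⁻³ m·K)/(1180 K) = 2.4559×10⁻⁶ m.
That is 2.456 μm, in the infrared range.

λ_max ≈ 2.456 μm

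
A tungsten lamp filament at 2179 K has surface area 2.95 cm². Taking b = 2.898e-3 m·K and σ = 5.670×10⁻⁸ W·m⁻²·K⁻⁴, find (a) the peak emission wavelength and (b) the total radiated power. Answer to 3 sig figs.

λ_max ≈ 1.33 μm; P ≈ 377 W

(a) λ_max = b/T = 2.898×10⁻³/2179 = 1.330×10⁻⁶ m = 1.33 μm.
Area A = 2.95 cm² = 2.95×10⁻⁴ m².
(b) P = σAT⁴ = 5.670×10⁻⁸×2.95×10⁻⁴×(2179)⁴ = 377 W.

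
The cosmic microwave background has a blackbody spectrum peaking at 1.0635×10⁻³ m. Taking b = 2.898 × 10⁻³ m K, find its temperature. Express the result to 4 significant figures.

Wien's law gives T = b/λ_max = (2.898×10⁻³ m·K)/(1.0635×10⁻³ m) = 2.725 K.

T ≈ 2.725 K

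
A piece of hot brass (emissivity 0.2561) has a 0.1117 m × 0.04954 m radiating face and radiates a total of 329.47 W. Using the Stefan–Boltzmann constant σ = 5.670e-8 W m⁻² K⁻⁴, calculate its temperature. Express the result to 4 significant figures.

Area A = 0.1117 × 0.04954 = 5.53362×10⁻³ m².
P = εσAT⁴ ⇒ T = (P/(εσA))^(1/4) = (329.47/(0.2561×5.670×10⁻⁸×5.53362×10⁻³))^(1/4) = 1423 K.

T ≈ 1423 K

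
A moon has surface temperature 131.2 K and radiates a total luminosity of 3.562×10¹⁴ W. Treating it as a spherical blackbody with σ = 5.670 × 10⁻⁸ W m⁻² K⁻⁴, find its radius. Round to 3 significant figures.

L = 4πR²σT⁴ ⇒ R = √(L/(4πσT⁴)).
σT⁴ = 16.8004 W/m², so R = √(3.562×10¹⁴/(4π×16.8004)) = 1.30×10⁶ m.

R ≈ 1.30×10⁶ m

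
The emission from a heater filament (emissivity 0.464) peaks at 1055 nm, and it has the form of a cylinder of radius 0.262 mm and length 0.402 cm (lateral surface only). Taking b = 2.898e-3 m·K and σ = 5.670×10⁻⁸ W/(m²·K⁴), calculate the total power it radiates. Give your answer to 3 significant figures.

P ≈ 9.91 W

Wien's law: T = b/λ_max = 2.898×10⁻³/1.055×10⁻⁶ = 2746.92 K.
Lateral area A = 2πrL = 2π×2.62×10⁻⁴×4.02×10⁻³ = 6.61770×10⁻⁶ m².
Then P = εσAT⁴ = 0.464×5.670×10⁻⁸×6.61770×10⁻⁶×(2746.92)⁴ = 9.91 W.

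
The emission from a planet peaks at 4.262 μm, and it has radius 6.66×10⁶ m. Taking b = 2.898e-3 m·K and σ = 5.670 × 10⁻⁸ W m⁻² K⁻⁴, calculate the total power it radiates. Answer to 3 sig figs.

Wien's law: T = b/λ_max = 2.898×10⁻³/4.262×10⁻⁶ = 679.962 K.
Surface area A = 4πR² = 4π(6.66×10⁶ m)² = 5.57389×10¹⁴ m².
Then P = σAT⁴ = 5.670×10⁻⁸×5.57389×10¹⁴×(679.962)⁴ = 6.76×10¹⁸ W.

P ≈ 6.76×10¹⁸ W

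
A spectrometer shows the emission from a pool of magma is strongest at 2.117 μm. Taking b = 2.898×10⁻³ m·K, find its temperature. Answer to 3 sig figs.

T ≈ 1.37×10³ K

Wien's law gives T = b/λ_max = (2.898×10⁻³ m·K)/(2.117×10⁻⁶ m) = 1.37×10³ K.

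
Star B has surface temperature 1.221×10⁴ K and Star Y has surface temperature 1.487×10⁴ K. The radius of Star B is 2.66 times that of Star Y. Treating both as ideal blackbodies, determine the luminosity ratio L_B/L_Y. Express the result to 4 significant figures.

L_B/L_Y ≈ 3.216

L ∝ R²T⁴, so L_B/L_Y = (R_B/R_Y)²(T_B/T_Y)⁴ = (2.66)² × (1.221×10⁴/1.487×10⁴)⁴ = 7.0756 × 0.454589 = 3.216.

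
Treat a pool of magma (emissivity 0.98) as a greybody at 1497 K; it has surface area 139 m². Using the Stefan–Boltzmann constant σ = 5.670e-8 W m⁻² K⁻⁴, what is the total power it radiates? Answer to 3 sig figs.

Area A = 139 m².
P = εσAT⁴ = 0.98 × 5.670×10⁻⁸ × 139 × (1497)⁴ = 3.88×10⁷ W.

P ≈ 3.88×10⁷ W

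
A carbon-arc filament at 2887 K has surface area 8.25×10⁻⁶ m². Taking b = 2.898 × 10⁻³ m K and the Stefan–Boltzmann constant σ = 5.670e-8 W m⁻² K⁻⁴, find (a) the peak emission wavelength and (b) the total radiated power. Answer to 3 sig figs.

λ_max ≈ 1.00×10³ nm; P ≈ 32.5 W

(a) λ_max = b/T = 2.898×10⁻³/2887 = 1.004×10⁻⁶ m = 1.00×10³ nm.
Area A = 8.25×10⁻⁶ m².
(b) P = σAT⁴ = 5.670×10⁻⁸×8.25×10⁻⁶×(2887)⁴ = 32.5 W.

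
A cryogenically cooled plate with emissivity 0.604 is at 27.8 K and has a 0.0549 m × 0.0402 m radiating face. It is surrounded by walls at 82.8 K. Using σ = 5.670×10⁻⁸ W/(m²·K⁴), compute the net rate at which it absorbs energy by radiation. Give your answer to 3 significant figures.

Net gain ≈ 3.51×10⁻³ W

Area A = 0.0549 × 0.0402 = 2.20698×10⁻³ m².
Net radiated power P_net = εσA(T⁴ − T₀⁴) = 0.604×5.670×10⁻⁸×2.20698×10⁻³×(27.8⁴ − 82.8⁴).
T⁴ − T₀⁴ = 5.97282×10⁵ − 4.70025×10⁷ = -4.64052×10⁷ K⁴, so P_net = -3.51×10⁻³ W — negative, meaning a net gain of 3.51×10⁻³ W.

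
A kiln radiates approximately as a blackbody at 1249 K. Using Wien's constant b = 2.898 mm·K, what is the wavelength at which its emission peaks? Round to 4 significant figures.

Wien's displacement law: λ_max = b/T = (2.898×10⁻³ m·K)/(1249 K) = 2.3203×10⁻⁶ m.
That is 2.320 μm, in the infrared range.

λ_max ≈ 2.320 μm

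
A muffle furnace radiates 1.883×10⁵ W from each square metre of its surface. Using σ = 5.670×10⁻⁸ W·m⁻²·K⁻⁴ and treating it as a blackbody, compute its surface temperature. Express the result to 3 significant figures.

I = σT⁴, so T = (I/σ)^(1/4) = (1.883×10⁵/(5.670×10⁻⁸))^(1/4) = 1.35×10³ K.

T ≈ 1.35×10³ K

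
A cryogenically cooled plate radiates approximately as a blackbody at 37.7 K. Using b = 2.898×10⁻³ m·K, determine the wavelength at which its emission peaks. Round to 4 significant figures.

Wien's displacement law: λ_max = b/T = (2.898×10⁻³ m·K)/(37.7 K) = 7.6870×10⁻⁵ m.
That is 76.87 μm, in the infrared range.

λ_max ≈ 76.87 μm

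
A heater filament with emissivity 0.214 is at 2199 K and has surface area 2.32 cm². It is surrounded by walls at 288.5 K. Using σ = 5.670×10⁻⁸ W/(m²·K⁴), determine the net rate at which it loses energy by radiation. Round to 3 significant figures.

Area A = 2.32 cm² = 2.32×10⁻⁴ m².
Net radiated power P_net = εσA(T⁴ − T₀⁴) = 0.214×5.670×10⁻⁸×2.32×10⁻⁴×(2199⁴ − 288.5⁴).
T⁴ − T₀⁴ = 2.33830×10¹³ − 6.92761×10⁹ = 2.33761×10¹³ K⁴, so P_net = 65.8 W.

Net loss ≈ 65.8 W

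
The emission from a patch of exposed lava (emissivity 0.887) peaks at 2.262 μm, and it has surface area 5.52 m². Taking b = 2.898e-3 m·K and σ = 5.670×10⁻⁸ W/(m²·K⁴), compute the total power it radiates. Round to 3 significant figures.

Wien's law: T = b/λ_max = 2.898×10⁻³/2.262×10⁻⁶ = 1281.17 K.
Area A = 5.52 m².
Then P = εσAT⁴ = 0.887×5.670×10⁻⁸×5.52×(1281.17)⁴ = 7.48×10⁵ W.

P ≈ 7.48×10⁵ W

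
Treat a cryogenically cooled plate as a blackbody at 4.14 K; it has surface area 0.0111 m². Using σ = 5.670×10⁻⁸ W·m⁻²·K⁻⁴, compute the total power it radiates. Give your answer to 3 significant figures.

P ≈ 1.85×10⁻⁷ W

Area A = 0.0111 m².
P = σAT⁴ = 5.670×10⁻⁸ × 0.0111 × (4.14)⁴ = 1.85×10⁻⁷ W.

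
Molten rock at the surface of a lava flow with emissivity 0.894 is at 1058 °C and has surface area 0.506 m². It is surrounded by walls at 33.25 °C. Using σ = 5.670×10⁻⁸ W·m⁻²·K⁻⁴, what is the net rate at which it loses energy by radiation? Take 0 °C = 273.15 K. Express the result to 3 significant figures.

T = 1058 °C + 273.15 = 1331.15 K.
Surroundings: T = 33.25 °C + 273.15 = 306.40 K.
Area A = 0.506 m².
Net radiated power P_net = εσA(T⁴ − T₀⁴) = 0.894×5.670×10⁻⁸×0.506×(1331.15⁴ − 306.40⁴).
T⁴ − T₀⁴ = 3.13984×10¹² − 8.81363×10⁹ = 3.13103×10¹² K⁴, so P_net = 8.03×10⁴ W.

Net loss ≈ 8.03×10⁴ W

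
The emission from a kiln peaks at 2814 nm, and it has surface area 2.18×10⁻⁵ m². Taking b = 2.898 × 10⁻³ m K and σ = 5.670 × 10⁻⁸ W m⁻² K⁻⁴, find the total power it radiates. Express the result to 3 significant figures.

P ≈ 1.39 W

Wien's law: T = b/λ_max = 2.898×10⁻³/2.814×10⁻⁶ = 1029.85 K.
Area A = 2.18×10⁻⁵ m².
Then P = σAT⁴ = 5.670×10⁻⁸×2.18×10⁻⁵×(1029.85)⁴ = 1.39 W.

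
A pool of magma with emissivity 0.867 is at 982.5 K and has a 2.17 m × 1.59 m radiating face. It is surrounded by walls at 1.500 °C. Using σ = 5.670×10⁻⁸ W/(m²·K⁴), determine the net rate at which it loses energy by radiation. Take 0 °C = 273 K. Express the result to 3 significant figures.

Net loss ≈ 1.57×10⁵ W

Surroundings: T = 1.500 °C + 273 = 274.500 K.
Area A = 2.17 × 1.59 = 3.4503 m².
Net radiated power P_net = εσA(T⁴ − T₀⁴) = 0.867×5.670×10⁻⁸×3.4503×(982.5⁴ − 274.500⁴).
T⁴ − T₀⁴ = 9.31816×10¹¹ − 5.67766×10⁹ = 9.26138×10¹¹ K⁴, so P_net = 1.57×10⁵ W.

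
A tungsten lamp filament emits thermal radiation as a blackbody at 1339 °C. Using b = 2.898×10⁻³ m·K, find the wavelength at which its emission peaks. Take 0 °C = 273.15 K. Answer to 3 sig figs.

T = 1339 °C + 273.15 = 1612.15 K.
Wien's displacement law: λ_max = b/T = (2.898×10⁻³ m·K)/(1612.15 K) = 1.798×10⁻⁶ m.
That is 1.80×10³ nm, in the infrared range.

λ_max ≈ 1.80×10³ nm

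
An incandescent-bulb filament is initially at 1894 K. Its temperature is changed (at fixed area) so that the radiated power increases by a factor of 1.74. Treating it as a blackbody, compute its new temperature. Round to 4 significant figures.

P ∝ T⁴, so T₂/T₁ = (P₂/P₁)^(1/4) = (1.74)^(1/4) = 1.14852.
T₂ = 1894 × 1.14852 = 2175 K.

T₂ ≈ 2175 K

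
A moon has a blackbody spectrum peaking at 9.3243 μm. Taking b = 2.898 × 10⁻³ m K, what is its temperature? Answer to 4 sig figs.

Wien's law gives T = b/λ_max = (2.898×10⁻³ m·K)/(9.3243×10⁻⁶ m) = 310.8 K.

T ≈ 310.8 K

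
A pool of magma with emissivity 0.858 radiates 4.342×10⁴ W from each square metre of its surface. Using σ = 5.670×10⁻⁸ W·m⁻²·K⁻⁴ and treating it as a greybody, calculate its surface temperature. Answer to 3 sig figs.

I = εσT⁴, so T = (I/εσ)^(1/4) = (4.342×10⁴/(0.858×5.670×10⁻⁸))^(1/4) = 972 K.

T ≈ 972 K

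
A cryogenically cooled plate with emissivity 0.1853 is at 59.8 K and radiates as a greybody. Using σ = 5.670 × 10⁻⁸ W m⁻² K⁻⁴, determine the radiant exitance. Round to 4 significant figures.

I ≈ 0.1344 W/m²

Stefan–Boltzmann: I = εσT⁴ = 0.1853 × 5.670×10⁻⁸ × (59.8)⁴ = 0.1344 W/m².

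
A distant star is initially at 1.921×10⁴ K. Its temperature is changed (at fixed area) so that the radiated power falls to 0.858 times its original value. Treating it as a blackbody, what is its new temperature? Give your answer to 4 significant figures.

P ∝ T⁴, so T₂/T₁ = (P₂/P₁)^(1/4) = (0.858)^(1/4) = 0.962436.
T₂ = 1.921×10⁴ × 0.962436 = 1.849×10⁴ K.

T₂ ≈ 1.849×10⁴ K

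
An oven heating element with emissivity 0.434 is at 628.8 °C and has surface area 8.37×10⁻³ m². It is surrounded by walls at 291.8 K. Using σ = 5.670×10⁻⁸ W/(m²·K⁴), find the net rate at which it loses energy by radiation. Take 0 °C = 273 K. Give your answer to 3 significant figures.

T = 628.8 °C + 273 = 901.8 K.
Area A = 8.37×10⁻³ m².
Net radiated power P_net = εσA(T⁴ − T₀⁴) = 0.434×5.670×10⁻⁸×8.37×10⁻³×(901.8⁴ − 291.8⁴).
T⁴ − T₀⁴ = 6.61365×10¹¹ − 7.25005×10⁹ = 6.54115×10¹¹ K⁴, so P_net = 135 W.

Net loss ≈ 135 W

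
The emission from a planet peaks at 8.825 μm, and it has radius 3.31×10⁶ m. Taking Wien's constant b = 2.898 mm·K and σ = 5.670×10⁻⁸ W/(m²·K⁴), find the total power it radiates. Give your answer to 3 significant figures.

P ≈ 9.08×10¹⁶ W

Wien's law: T = b/λ_max = 2.898×10⁻³/8.825×10⁻⁶ = 328.385 K.
Surface area A = 4πR² = 4π(3.31×10⁶ m)² = 1.37678×10¹⁴ m².
Then P = σAT⁴ = 5.670×10⁻⁸×1.37678×10¹⁴×(328.385)⁴ = 9.08×10¹⁶ W.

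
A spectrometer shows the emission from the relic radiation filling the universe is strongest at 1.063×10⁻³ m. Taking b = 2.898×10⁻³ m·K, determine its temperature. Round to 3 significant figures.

T ≈ 2.73 K

Wien's law gives T = b/λ_max = (2.898×10⁻³ m·K)/(1.063×10⁻³ m) = 2.73 K.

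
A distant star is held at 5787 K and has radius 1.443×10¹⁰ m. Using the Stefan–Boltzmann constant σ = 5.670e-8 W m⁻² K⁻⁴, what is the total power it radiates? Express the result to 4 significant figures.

Surface area A = 4πR² = 4π(1.443×10¹⁰ m)² = 2.61663×10²¹ m².
P = σAT⁴ = 5.670×10⁻⁸ × 2.61663×10²¹ × (5787)⁴ = 1.664×10²⁹ W.

P ≈ 1.664×10²⁹ W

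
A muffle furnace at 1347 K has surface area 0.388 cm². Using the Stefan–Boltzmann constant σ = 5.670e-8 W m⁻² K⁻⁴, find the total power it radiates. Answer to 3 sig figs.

P ≈ 7.24 W

Area A = 0.388 cm² = 3.88×10⁻⁵ m².
P = σAT⁴ = 5.670×10⁻⁸ × 3.88×10⁻⁵ × (1347)⁴ = 7.24 W.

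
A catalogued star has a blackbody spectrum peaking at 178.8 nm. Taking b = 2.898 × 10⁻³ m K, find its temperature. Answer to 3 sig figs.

Wien's law gives T = b/λ_max = (2.898×10⁻³ m·K)/(1.788×10⁻⁷ m) = 1.62×10⁴ K.

T ≈ 1.62×10⁴ K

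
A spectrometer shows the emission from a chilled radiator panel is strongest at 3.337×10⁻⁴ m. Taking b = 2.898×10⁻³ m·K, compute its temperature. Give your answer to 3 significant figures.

T ≈ 8.68 K

Wien's law gives T = b/λ_max = (2.898×10⁻³ m·K)/(3.337×10⁻⁴ m) = 8.68 K.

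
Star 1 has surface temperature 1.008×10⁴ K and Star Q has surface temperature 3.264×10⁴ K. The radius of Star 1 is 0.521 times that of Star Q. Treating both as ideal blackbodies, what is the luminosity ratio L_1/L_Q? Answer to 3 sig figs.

L ∝ R²T⁴, so L_1/L_Q = (R_1/R_Q)²(T_1/T_Q)⁴ = (0.521)² × (1.008×10⁴/3.264×10⁴)⁴ = 0.271441 × 9.09581×10⁻³ = 2.47×10⁻³.

L_1/L_Q ≈ 2.47×10⁻³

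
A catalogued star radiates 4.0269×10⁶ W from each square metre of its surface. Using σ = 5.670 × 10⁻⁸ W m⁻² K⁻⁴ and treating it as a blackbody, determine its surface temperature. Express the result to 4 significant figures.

I = σT⁴, so T = (I/σ)^(1/4) = (4.0269×10⁶/(5.670×10⁻⁸))^(1/4) = 2903 K.

T ≈ 2903 K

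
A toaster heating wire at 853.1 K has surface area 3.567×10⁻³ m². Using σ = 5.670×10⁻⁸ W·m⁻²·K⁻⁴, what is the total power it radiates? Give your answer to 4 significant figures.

Area A = 3.567×10⁻³ m².
P = σAT⁴ = 5.670×10⁻⁸ × 3.567×10⁻³ × (853.1)⁴ = 107.1 W.

P ≈ 107.1 W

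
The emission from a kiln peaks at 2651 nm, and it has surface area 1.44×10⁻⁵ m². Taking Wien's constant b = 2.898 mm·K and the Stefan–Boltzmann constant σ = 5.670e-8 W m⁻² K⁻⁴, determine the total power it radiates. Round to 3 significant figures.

P ≈ 1.17 W

Wien's law: T = b/λ_max = 2.898×10⁻³/2.651×10⁻⁶ = 1093.17 K.
Area A = 1.44×10⁻⁵ m².
Then P = σAT⁴ = 5.670×10⁻⁸×1.44×10⁻⁵×(1093.17)⁴ = 1.17 W.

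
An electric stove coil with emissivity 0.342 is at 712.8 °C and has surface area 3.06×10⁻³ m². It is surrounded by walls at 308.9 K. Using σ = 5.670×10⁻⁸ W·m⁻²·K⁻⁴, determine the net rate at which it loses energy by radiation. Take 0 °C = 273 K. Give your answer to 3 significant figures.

Net loss ≈ 55.5 W

T = 712.8 °C + 273 = 985.8 K.
Area A = 3.06×10⁻³ m².
Net radiated power P_net = εσA(T⁴ − T₀⁴) = 0.342×5.670×10⁻⁸×3.06×10⁻³×(985.8⁴ − 308.9⁴).
T⁴ − T₀⁴ = 9.44398×10¹¹ − 9.10483×10⁹ = 9.35293×10¹¹ K⁴, so P_net = 55.5 W.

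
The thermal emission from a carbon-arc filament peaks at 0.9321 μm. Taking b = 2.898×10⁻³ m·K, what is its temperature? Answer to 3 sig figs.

T ≈ 3.11×10³ K

Wien's law gives T = b/λ_max = (2.898×10⁻³ m·K)/(9.321×10⁻⁷ m) = 3.11×10³ K.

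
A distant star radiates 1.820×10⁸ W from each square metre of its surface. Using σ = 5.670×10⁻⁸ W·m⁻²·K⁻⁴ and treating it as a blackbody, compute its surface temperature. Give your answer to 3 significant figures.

T ≈ 7.53×10³ K

I = σT⁴, so T = (I/σ)^(1/4) = (1.820×10⁸/(5.670×10⁻⁸))^(1/4) = 7.53×10³ K.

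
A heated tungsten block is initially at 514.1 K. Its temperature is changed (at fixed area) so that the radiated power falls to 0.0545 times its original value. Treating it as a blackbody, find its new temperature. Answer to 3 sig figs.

P ∝ T⁴, so T₂/T₁ = (P₂/P₁)^(1/4) = (0.0545)^(1/4) = 0.483169.
T₂ = 514.1 × 0.483169 = 248 K.

T₂ ≈ 248 K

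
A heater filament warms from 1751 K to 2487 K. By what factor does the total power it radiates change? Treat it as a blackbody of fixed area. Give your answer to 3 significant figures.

P ∝ T⁴, so P₂/P₁ = (T₂/T₁)⁴ = (2487/1751)⁴ = (1.42033)⁴ = 4.07.

P₂/P₁ ≈ 4.07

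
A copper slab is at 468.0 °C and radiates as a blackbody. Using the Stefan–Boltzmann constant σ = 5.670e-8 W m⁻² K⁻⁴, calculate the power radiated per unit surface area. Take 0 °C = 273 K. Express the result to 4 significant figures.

T = 468.0 °C + 273 = 741.0 K.
Stefan–Boltzmann: I = σT⁴ = 5.670×10⁻⁸ × (741.0)⁴ = 1.709×10⁴ W/m².

I ≈ 1.709×10⁴ W/m²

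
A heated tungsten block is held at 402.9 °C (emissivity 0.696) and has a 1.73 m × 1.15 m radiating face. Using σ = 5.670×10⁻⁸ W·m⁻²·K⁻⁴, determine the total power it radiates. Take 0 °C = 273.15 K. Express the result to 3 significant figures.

T = 402.9 °C + 273.15 = 676.05 K.
Area A = 1.73 × 1.15 = 1.9895 m².
P = εσAT⁴ = 0.696 × 5.670×10⁻⁸ × 1.9895 × (676.05)⁴ = 1.64×10⁴ W.

P ≈ 1.64×10⁴ W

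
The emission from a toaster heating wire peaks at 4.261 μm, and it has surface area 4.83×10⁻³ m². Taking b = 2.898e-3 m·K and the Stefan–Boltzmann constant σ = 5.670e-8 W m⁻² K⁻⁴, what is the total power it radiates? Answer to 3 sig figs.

P ≈ 58.6 W

Wien's law: T = b/λ_max = 2.898×10⁻³/4.261×10⁻⁶ = 680.122 K.
Area A = 4.83×10⁻³ m².
Then P = σAT⁴ = 5.670×10⁻⁸×4.83×10⁻³×(680.122)⁴ = 58.6 W.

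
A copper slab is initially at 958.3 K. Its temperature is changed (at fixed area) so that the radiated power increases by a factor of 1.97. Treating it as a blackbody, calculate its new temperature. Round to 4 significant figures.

T₂ ≈ 1135 K

P ∝ T⁴, so T₂/T₁ = (P₂/P₁)^(1/4) = (1.97)^(1/4) = 1.18472.
T₂ = 958.3 × 1.18472 = 1135 K.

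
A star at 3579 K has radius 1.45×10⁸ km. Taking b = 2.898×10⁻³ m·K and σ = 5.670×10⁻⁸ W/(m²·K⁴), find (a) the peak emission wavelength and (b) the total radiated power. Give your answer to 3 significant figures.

λ_max ≈ 810 nm; P ≈ 2.46×10³⁰ W

(a) λ_max = b/T = 2.898×10⁻³/3579 = 8.097×10⁻⁷ m = 810 nm.
Surface area A = 4πR² = 4π(1.45×10¹¹ m)² = 2.64208×10²³ m².
(b) P = σAT⁴ = 5.670×10⁻⁸×2.64208×10²³×(3579)⁴ = 2.46×10³⁰ W.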